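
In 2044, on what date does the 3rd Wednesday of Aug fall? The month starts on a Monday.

Aug 17, 2044

Aug 2044 begins on a Monday, so the first Wednesday is Aug 3 (2 days later).
The 3rd Wednesday is 2 weeks later: 3 + 14 = 17.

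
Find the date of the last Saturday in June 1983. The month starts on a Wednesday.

June 1983 begins on a Wednesday, so the first Saturday is June 4 (3 days later).
June 1983 has 30 days. Adding weeks: 4, 11, 18, 25 — the last one ≤ 30 is the 25th.

25 June 1983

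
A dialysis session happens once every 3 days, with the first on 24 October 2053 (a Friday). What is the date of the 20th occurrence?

20 December 2053

The 20th occurrence is 19 intervals after the first: 19 × 3 = 57 days after 24 October 2053.
October has 31 days — 7 days to the end of October leaves 50.
November has 30 days (20 left).
20 days into December → 20 December 2053.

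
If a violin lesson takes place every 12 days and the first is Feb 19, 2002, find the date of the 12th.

The 12th occurrence is 11 intervals after the first: 11 × 12 = 132 days after Feb 19, 2002.
Feb has 28 days — 9 days to the end of Feb leaves 123.
Mar has 31 days (92 left).
Apr has 30 days (62 left).
May has 31 days (31 left).
Jun has 30 days (1 left).
1 day into Jul → Jul 1, 2002.

Jul 1, 2002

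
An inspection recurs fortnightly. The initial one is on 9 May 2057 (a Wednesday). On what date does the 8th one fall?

The 8th occurrence is 7 intervals after the first: 7 × 14 = 98 days after 9 May 2057.
May has 31 days — 22 days to the end of May leaves 76.
June has 30 days (46 left).
July has 31 days (15 left).
15 days into August → 15 August 2057.

15 August 2057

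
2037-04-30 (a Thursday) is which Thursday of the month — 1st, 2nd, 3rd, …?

Day 30 falls in week ⌈30/7⌉ of the month.
Days 1–7 hold the 1st Thursday, 8–14 the 2nd, 15–21 the 3rd, 22–28 the 4th, 29–31 the 5th.
30 is in the range for the 5th.

5th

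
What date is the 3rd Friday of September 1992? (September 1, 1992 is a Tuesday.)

September 1992 begins on a Tuesday, so the first Friday is September 4 (3 days later).
The 3rd Friday is 2 weeks later: 4 + 14 = 18.

18 September 1992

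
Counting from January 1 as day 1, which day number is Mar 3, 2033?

Days in months before Mar: 31 + 28 = 59.
Plus 3 days into Mar → day 62.

62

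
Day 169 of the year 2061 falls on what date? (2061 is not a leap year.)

2061-06-18

January has 31 days (169 − 31 = 138 remain).
February has 28 days (138 − 28 = 110 remain).
March has 31 days (110 − 31 = 79 remain).
April has 30 days (79 − 30 = 49 remain).
May has 31 days (49 − 31 = 18 remain).
18 into June → June 18.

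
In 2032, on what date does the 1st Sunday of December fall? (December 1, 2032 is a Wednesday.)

5 December 2032

December 2032 begins on a Wednesday, so the first Sunday is December 5 (4 days later).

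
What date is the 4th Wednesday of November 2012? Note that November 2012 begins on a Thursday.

November 2012 begins on a Thursday, so the first Wednesday is November 7 (6 days later).
The 4th Wednesday is 3 weeks later: 7 + 21 = 28.

28 November 2012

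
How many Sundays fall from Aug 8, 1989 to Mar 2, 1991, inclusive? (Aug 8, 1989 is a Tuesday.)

81

Aug 8, 1989 is a Tuesday; the first Sunday on or after it is Aug 13, 1989 (5 days later).
From Aug 13, 1989 to Mar 2, 1991: 140 + 365 + 61 = 566 days (rest of 1989, 1990, to Mar 2, 1991 in 1991).
566 ÷ 7 = 80 full weeks with remainder 6, so 80 more Sundays after the first → 81.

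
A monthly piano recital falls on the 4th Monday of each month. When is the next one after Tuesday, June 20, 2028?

June 2028 starts on a Thursday; its first Monday is the 5th, so the 4th Monday is the 26th — June 26, 2028.
June 26, 2028 is after June 20, 2028, so that is the next one.

June 26, 2028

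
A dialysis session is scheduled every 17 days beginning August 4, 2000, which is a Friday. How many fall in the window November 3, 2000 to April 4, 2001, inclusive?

Occurrences land 17·i days after August 4, 2000 for i = 0, 1, 2, …
November 3, 2000 is 91 days after the start; 91 ÷ 17 = 5 remainder 6; since the remainder is 6, round up to i = 6. First occurrence in the window: #7 on November 14, 2000 (6×17 = 102 days in).
April 4, 2001 is 243 days after the start; 243 ÷ 17 = 14 remainder 5. Last occurrence in the window: #15 on March 30, 2001.
Occurrences #7 through #15: 9 in total.

9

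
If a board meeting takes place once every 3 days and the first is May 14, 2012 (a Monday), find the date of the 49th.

October 5, 2012

The 49th occurrence is 48 intervals after the first: 48 × 3 = 144 days after May 14, 2012.
May has 31 days — 17 days to the end of May leaves 127.
June has 30 days (97 left).
July has 31 days (66 left).
August has 31 days (35 left).
September has 30 days (5 left).
5 days into October → October 5, 2012.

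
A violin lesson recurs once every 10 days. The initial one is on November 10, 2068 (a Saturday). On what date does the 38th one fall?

The 38th occurrence is 37 intervals after the first: 37 × 10 = 370 days after November 10, 2068.
November has 30 days — 20 days to the end of November leaves 350.
December has 31 days (319 left).
January has 31 days (288 left).
February has 28 days (260 left).
March has 31 days (229 left).
April has 30 days (199 left).
May has 31 days (168 left).
June has 30 days (138 left).
July has 31 days (107 left).
August has 31 days (76 left).
September has 30 days (46 left).
October has 31 days (15 left).
15 days into November → November 15, 2069.

November 15, 2069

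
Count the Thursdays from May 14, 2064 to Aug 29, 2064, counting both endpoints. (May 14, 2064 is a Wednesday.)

May 14, 2064 is a Wednesday; the first Thursday on or after it is May 15, 2064 (1 day later).
From May 15, 2064 to Aug 29, 2064: 16 + 30 + 31 + 29 = 106 days (rest of May, Jun, Jul, Aug).
106 ÷ 7 = 15 full weeks with remainder 1, so 15 more Thursdays after the first → 16.

16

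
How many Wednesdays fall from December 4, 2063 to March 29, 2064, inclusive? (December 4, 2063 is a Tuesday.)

December 4, 2063 is a Tuesday; the first Wednesday on or after it is December 5, 2063 (1 day later).
From December 5, 2063 to March 29, 2064: 26 + 31 + 29 + 29 = 115 days (rest of December, January, February, March).
115 ÷ 7 = 16 full weeks with remainder 3, so 16 more Wednesdays after the first → 17.

17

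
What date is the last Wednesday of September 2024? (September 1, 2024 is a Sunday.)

2024-09-25

September 2024 begins on a Sunday, so the first Wednesday is September 4 (3 days later).
September 2024 has 30 days. Adding weeks: 4, 11, 18, 25 — the last one ≤ 30 is the 25th.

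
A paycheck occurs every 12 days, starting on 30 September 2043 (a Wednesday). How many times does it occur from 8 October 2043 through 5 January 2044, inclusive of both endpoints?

8

Occurrences land 12·i days after 30 September 2043 for i = 0, 1, 2, …
8 October 2043 is 8 days after the start; 8 ÷ 12 = 0 remainder 8; since the remainder is 8, round up to i = 1. First occurrence in the window: #2 on 12 October 2043 (1×12 = 12 days in).
5 January 2044 is 97 days after the start; 97 ÷ 12 = 8 remainder 1. Last occurrence in the window: #9 on 4 January 2044.
Occurrences #2 through #9: 8 in total.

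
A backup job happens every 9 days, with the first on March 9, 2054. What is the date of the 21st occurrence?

The 21st occurrence is 20 intervals after the first: 20 × 9 = 180 days after March 9, 2054.
March has 31 days — 22 days to the end of March leaves 158.
April has 30 days (128 left).
May has 31 days (97 left).
June has 30 days (67 left).
July has 31 days (36 left).
August has 31 days (5 left).
5 days into September → September 5, 2054.

September 5, 2054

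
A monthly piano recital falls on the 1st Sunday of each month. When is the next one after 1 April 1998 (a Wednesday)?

April 1998 starts on a Wednesday, so its 1st Sunday is 5 April 1998 (4 days in).
5 April 1998 is after 1 April 1998, so that is the next one.

5 April 1998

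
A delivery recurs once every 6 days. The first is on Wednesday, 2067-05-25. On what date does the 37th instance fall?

The 37th occurrence is 36 intervals after the first: 36 × 6 = 216 days after 2067-05-25.
May has 31 days — 6 days to the end of May leaves 210.
June has 30 days (180 left).
July has 31 days (149 left).
August has 31 days (118 left).
September has 30 days (88 left).
October has 31 days (57 left).
November has 30 days (27 left).
27 days into December → 2067-12-27.

2067-12-27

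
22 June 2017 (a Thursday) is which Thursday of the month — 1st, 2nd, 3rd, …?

Day 22 falls in week ⌈22/7⌉ of the month.
Days 1–7 hold the 1st Thursday, 8–14 the 2nd, 15–21 the 3rd, 22–28 the 4th, 29–31 the 5th.
22 is in the range for the 4th.

4th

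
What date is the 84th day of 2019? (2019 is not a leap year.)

March 25, 2019

January has 31 days (84 − 31 = 53 remain).
February has 28 days (53 − 28 = 25 remain).
25 into March → March 25.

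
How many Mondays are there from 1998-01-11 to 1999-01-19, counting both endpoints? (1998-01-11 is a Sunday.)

54

1998-01-11 is a Sunday; the first Monday on or after it is 1998-01-12 (1 day later).
From 1998-01-12 to 1999-01-19: 353 + 19 = 372 days (rest of 1998, to 1999-01-19 in 1999).
372 ÷ 7 = 53 full weeks with remainder 1, so 53 more Mondays after the first → 54.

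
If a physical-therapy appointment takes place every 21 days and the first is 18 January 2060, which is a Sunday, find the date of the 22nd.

3 April 2061

The 22nd occurrence is 21 intervals after the first: 21 × 21 = 441 days after 18 January 2060.
January has 31 days — 13 days to the end of January leaves 428.
From end of January to end of 2060 is 335 days (93 left).
January has 31 days (62 left).
February has 28 days (34 left).
March has 31 days (3 left).
3 days into April → 3 April 2061.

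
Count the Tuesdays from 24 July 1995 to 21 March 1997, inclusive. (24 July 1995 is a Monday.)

24 July 1995 is a Monday; the first Tuesday on or after it is 25 July 1995 (1 day later).
From 25 July 1995 to 21 March 1997: 159 + 366 + 80 = 605 days (rest of 1995, 1996, to 21 March 1997 in 1997).
605 ÷ 7 = 86 full weeks with remainder 3, so 86 more Tuesdays after the first → 87.

87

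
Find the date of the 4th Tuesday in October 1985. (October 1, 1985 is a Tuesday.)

October 1985 begins on a Tuesday, so the first Tuesday is October 1.
The 4th Tuesday is 3 weeks later: 1 + 21 = 22.

October 22, 1985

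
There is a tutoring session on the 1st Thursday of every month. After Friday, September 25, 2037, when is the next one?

October 1, 2037

September 2037 starts on a Tuesday, so its 1st Thursday is September 3, 2037 (2 days in).
That is not after September 25, 2037, so look at October 2037.
October 2037 starts on a Thursday, so its 1st Thursday is October 1, 2037.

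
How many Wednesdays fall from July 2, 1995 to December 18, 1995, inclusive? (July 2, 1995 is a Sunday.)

July 2, 1995 is a Sunday; the first Wednesday on or after it is July 5, 1995 (3 days later).
From July 5, 1995 to December 18, 1995: 26 + 31 + 30 + 31 + 30 + 18 = 166 days (rest of July, August, September, October, November, December).
166 ÷ 7 = 23 full weeks with remainder 5, so 23 more Wednesdays after the first → 24.

24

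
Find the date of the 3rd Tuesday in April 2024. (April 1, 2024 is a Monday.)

April 2024 begins on a Monday, so the first Tuesday is April 2 (1 day later).
The 3rd Tuesday is 2 weeks later: 2 + 14 = 16.

April 16, 2024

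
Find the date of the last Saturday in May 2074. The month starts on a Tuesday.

May 26, 2074

May 2074 begins on a Tuesday, so the first Saturday is May 5 (4 days later).
May 2074 has 31 days. Adding weeks: 5, 12, 19, 26 — the last one ≤ 31 is the 26th.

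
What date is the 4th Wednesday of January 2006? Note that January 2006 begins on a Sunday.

January 2006 begins on a Sunday, so the first Wednesday is January 4 (3 days later).
The 4th Wednesday is 3 weeks later: 4 + 21 = 25.

25 January 2006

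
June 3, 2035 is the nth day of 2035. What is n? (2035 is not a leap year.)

Days in months before June: 31 + 28 + 31 + 30 + 31 = 151.
Plus 3 days into June → day 154.

154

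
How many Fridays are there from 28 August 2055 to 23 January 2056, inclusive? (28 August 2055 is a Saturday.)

21

28 August 2055 is a Saturday; the first Friday on or after it is 3 September 2055 (6 days later).
From 3 September 2055 to 23 January 2056: 27 + 31 + 30 + 31 + 23 = 142 days (rest of September, October, November, December, January).
142 ÷ 7 = 20 full weeks with remainder 2, so 20 more Fridays after the first → 21.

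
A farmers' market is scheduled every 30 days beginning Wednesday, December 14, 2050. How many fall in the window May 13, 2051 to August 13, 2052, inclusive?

16

Occurrences land 30·i days after December 14, 2050 for i = 0, 1, 2, …
May 13, 2051 is 150 days after the start; 150 ÷ 30 = 5 remainder 0. First occurrence in the window: #6 on May 13, 2051 (5×30 = 150 days in).
August 13, 2052 is 608 days after the start; 608 ÷ 30 = 20 remainder 8. Last occurrence in the window: #21 on August 5, 2052.
Occurrences #6 through #21: 16 in total.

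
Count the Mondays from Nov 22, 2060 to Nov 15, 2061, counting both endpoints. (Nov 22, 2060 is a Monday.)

52

Nov 22, 2060 is a Monday; the first Monday on or after it is Nov 22, 2060.
From Nov 22, 2060 to Nov 15, 2061: 39 + 319 = 358 days (rest of 2060, to Nov 15, 2061 in 2061).
358 ÷ 7 = 51 full weeks with remainder 1, so 51 more Mondays after the first → 52.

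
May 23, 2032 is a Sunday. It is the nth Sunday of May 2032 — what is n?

4th

Day 23 falls in week ⌈23/7⌉ of the month.
Days 1–7 hold the 1st Sunday, 8–14 the 2nd, 15–21 the 3rd, 22–28 the 4th, 29–31 the 5th.
23 is in the range for the 4th.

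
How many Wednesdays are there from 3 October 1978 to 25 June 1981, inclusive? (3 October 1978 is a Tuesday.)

143

3 October 1978 is a Tuesday; the first Wednesday on or after it is 4 October 1978 (1 day later).
From 4 October 1978 to 25 June 1981: 88 + 365 + 366 + 176 = 995 days (rest of 1978, 1979, 1980, to 25 June 1981 in 1981).
995 ÷ 7 = 142 full weeks with remainder 1, so 142 more Wednesdays after the first → 143.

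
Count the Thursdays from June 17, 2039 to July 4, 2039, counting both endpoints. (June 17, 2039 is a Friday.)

2

June 17, 2039 is a Friday; the first Thursday on or after it is June 23, 2039 (6 days later).
From June 23, 2039 to July 4, 2039: 7 + 4 = 11 days (rest of June, July).
11 ÷ 7 = 1 full weeks with remainder 4, so 1 more Thursdays after the first → 2.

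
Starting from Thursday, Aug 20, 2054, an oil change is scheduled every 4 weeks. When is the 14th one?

Aug 19, 2055

The 14th occurrence is 13 intervals after the first: 13 × 28 = 364 days after Aug 20, 2054.
Aug has 31 days — 11 days to the end of Aug leaves 353.
Sep has 30 days (323 left).
Oct has 31 days (292 left).
Nov has 30 days (262 left).
Dec has 31 days (231 left).
Jan has 31 days (200 left).
Feb has 28 days (172 left).
Mar has 31 days (141 left).
Apr has 30 days (111 left).
May has 31 days (80 left).
Jun has 30 days (50 left).
Jul has 31 days (19 left).
19 days into Aug → Aug 19, 2055.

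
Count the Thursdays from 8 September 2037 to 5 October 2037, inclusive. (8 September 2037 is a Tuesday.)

8 September 2037 is a Tuesday; the first Thursday on or after it is 10 September 2037 (2 days later).
From 10 September 2037 to 5 October 2037: 20 + 5 = 25 days (rest of September, October).
25 ÷ 7 = 3 full weeks with remainder 4, so 3 more Thursdays after the first → 4.

4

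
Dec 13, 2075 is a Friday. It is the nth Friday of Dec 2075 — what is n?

2nd

Day 13 falls in week ⌈13/7⌉ of the month.
Days 1–7 hold the 1st Friday, 8–14 the 2nd, 15–21 the 3rd, 22–28 the 4th, 29–31 the 5th.
13 is in the range for the 2nd.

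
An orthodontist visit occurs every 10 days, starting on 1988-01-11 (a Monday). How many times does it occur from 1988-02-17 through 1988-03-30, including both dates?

Occurrences land 10·i days after 1988-01-11 for i = 0, 1, 2, …
1988-02-17 is 37 days after the start; 37 ÷ 10 = 3 remainder 7; since the remainder is 7, round up to i = 4. First occurrence in the window: #5 on 1988-02-20 (4×10 = 40 days in).
1988-03-30 is 79 days after the start; 79 ÷ 10 = 7 remainder 9. Last occurrence in the window: #8 on 1988-03-21.
Occurrences #5 through #8: 4 in total.

4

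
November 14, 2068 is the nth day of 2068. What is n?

319

Days in months before November: 31 + 29 + 31 + 30 + 31 + 30 + 31 + 31 + 30 + 31 = 305.
Plus 14 days into November → day 319.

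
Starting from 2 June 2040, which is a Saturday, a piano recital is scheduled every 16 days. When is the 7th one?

6 September 2040

The 7th occurrence is 6 intervals after the first: 6 × 16 = 96 days after 2 June 2040.
June has 30 days — 28 days to the end of June leaves 68.
July has 31 days (37 left).
August has 31 days (6 left).
6 days into September → 6 September 2040.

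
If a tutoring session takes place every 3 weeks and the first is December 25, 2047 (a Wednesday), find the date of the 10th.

July 1, 2048

The 10th occurrence is 9 intervals after the first: 9 × 21 = 189 days after December 25, 2047.
December has 31 days — 6 days to the end of December leaves 183.
January has 31 days (152 left).
February has 29 days (123 left).
March has 31 days (92 left).
April has 30 days (62 left).
May has 31 days (31 left).
June has 30 days (1 left).
1 day into July → July 1, 2048.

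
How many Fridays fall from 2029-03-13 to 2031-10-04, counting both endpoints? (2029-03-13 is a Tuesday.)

134

2029-03-13 is a Tuesday; the first Friday on or after it is 2029-03-16 (3 days later).
From 2029-03-16 to 2031-10-04: 290 + 365 + 277 = 932 days (rest of 2029, 2030, to 2031-10-04 in 2031).
932 ÷ 7 = 133 full weeks with remainder 1, so 133 more Fridays after the first → 134.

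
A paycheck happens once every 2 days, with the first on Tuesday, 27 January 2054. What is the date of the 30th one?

The 30th occurrence is 29 intervals after the first: 29 × 2 = 58 days after 27 January 2054.
January has 31 days — 4 days to the end of January leaves 54.
February has 28 days (26 left).
26 days into March → 26 March 2054.

26 March 2054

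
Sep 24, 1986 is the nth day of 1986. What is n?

267

Days in months before Sep: 31 + 28 + 31 + 30 + 31 + 30 + 31 + 31 = 243.
Plus 24 days into Sep → day 267.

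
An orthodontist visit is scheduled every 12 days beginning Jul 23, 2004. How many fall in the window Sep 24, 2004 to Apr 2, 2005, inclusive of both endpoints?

Occurrences land 12·i days after Jul 23, 2004 for i = 0, 1, 2, …
Sep 24, 2004 is 63 days after the start; 63 ÷ 12 = 5 remainder 3; since the remainder is 3, round up to i = 6. First occurrence in the window: #7 on Oct 3, 2004 (6×12 = 72 days in).
Apr 2, 2005 is 253 days after the start; 253 ÷ 12 = 21 remainder 1. Last occurrence in the window: #22 on Apr 1, 2005.
Occurrences #7 through #22: 16 in total.

16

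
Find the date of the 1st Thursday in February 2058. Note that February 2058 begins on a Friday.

7 February 2058

February 2058 begins on a Friday, so the first Thursday is February 7 (6 days later).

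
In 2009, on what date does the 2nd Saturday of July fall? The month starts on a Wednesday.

July 2009 begins on a Wednesday, so the first Saturday is July 4 (3 days later).
The 2nd Saturday is 1 weeks later: 4 + 7 = 11.

11 July 2009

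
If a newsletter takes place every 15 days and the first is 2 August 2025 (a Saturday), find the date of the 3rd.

The 3rd occurrence is 2 intervals after the first: 2 × 15 = 30 days after 2 August 2025.
August has 31 days — 29 days to the end of August leaves 1.
1 day into September → 1 September 2025.

1 September 2025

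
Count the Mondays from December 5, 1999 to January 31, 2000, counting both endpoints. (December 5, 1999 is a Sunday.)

9

December 5, 1999 is a Sunday; the first Monday on or after it is December 6, 1999 (1 day later).
From December 6, 1999 to January 31, 2000: 25 + 31 = 56 days (rest of December, January).
56 ÷ 7 = 8 full weeks with remainder 0, so 8 more Mondays after the first → 9.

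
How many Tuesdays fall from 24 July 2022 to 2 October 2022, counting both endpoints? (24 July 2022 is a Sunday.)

10

24 July 2022 is a Sunday; the first Tuesday on or after it is 26 July 2022 (2 days later).
From 26 July 2022 to 2 October 2022: 5 + 31 + 30 + 2 = 68 days (rest of July, August, September, October).
68 ÷ 7 = 9 full weeks with remainder 5, so 9 more Tuesdays after the first → 10.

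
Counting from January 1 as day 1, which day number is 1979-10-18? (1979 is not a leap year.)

Days in months before October: 31 + 28 + 31 + 30 + 31 + 30 + 31 + 31 + 30 = 273.
Plus 18 days into October → day 291.

291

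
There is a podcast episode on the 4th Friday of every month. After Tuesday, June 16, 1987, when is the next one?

June 26, 1987

June 1987 starts on a Monday; its first Friday is the 5th, so the 4th Friday is the 26th — June 26, 1987.
June 26, 1987 is after June 16, 1987, so that is the next one.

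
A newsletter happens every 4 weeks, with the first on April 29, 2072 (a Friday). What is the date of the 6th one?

September 16, 2072

The 6th occurrence is 5 intervals after the first: 5 × 28 = 140 days after April 29, 2072.
April has 30 days — 1 day to the end of April leaves 139.
May has 31 days (108 left).
June has 30 days (78 left).
July has 31 days (47 left).
August has 31 days (16 left).
16 days into September → September 16, 2072.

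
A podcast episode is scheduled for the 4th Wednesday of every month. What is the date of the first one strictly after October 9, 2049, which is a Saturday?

October 2049 starts on a Friday; its first Wednesday is the 6th, so the 4th Wednesday is the 27th — October 27, 2049.
October 27, 2049 is after October 9, 2049, so that is the next one.

October 27, 2049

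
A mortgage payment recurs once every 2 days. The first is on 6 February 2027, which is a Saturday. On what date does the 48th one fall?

11 May 2027

The 48th occurrence is 47 intervals after the first: 47 × 2 = 94 days after 6 February 2027.
February has 28 days — 22 days to the end of February leaves 72.
March has 31 days (41 left).
April has 30 days (11 left).
11 days into May → 11 May 2027.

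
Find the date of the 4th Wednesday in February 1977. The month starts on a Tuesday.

February 1977 begins on a Tuesday, so the first Wednesday is February 2 (1 day later).
The 4th Wednesday is 3 weeks later: 2 + 21 = 23.

February 23, 1977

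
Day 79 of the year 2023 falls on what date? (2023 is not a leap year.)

20 March 2023

January has 31 days (79 − 31 = 48 remain).
February has 28 days (48 − 28 = 20 remain).
20 into March → March 20.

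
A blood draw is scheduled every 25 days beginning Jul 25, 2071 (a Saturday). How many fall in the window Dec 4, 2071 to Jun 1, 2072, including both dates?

7

Occurrences land 25·i days after Jul 25, 2071 for i = 0, 1, 2, …
Dec 4, 2071 is 132 days after the start; 132 ÷ 25 = 5 remainder 7; since the remainder is 7, round up to i = 6. First occurrence in the window: #7 on Dec 22, 2071 (6×25 = 150 days in).
Jun 1, 2072 is 312 days after the start; 312 ÷ 25 = 12 remainder 12. Last occurrence in the window: #13 on May 20, 2072.
Occurrences #7 through #13: 7 in total.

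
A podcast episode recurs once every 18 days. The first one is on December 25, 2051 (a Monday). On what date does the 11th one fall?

The 11th occurrence is 10 intervals after the first: 10 × 18 = 180 days after December 25, 2051.
December has 31 days — 6 days to the end of December leaves 174.
January has 31 days (143 left).
February has 29 days (114 left).
March has 31 days (83 left).
April has 30 days (53 left).
May has 31 days (22 left).
22 days into June → June 22, 2052.

June 22, 2052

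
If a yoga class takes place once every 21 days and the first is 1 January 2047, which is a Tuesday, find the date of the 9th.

The 9th occurrence is 8 intervals after the first: 8 × 21 = 168 days after 1 January 2047.
January has 31 days — 30 days to the end of January leaves 138.
February has 28 days (110 left).
March has 31 days (79 left).
April has 30 days (49 left).
May has 31 days (18 left).
18 days into June → 18 June 2047.

18 June 2047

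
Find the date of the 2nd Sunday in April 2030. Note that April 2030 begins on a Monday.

April 2030 begins on a Monday, so the first Sunday is April 7 (6 days later).
The 2nd Sunday is 1 weeks later: 7 + 7 = 14.

2030-04-14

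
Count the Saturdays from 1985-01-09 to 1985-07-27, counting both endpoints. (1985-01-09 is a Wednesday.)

1985-01-09 is a Wednesday; the first Saturday on or after it is 1985-01-12 (3 days later).
From 1985-01-12 to 1985-07-27: 19 + 28 + 31 + 30 + 31 + 30 + 27 = 196 days (rest of January, February, March, April, May, June, July).
196 ÷ 7 = 28 full weeks with remainder 0, so 28 more Saturdays after the first → 29.

29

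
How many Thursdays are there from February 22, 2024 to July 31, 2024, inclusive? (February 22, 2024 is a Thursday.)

February 22, 2024 is a Thursday; the first Thursday on or after it is February 22, 2024.
From February 22, 2024 to July 31, 2024: 7 + 31 + 30 + 31 + 30 + 31 = 160 days (rest of February, March, April, May, June, July).
160 ÷ 7 = 22 full weeks with remainder 6, so 22 more Thursdays after the first → 23.

23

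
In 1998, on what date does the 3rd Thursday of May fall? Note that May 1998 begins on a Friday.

May 1998 begins on a Friday, so the first Thursday is May 7 (6 days later).
The 3rd Thursday is 2 weeks later: 7 + 14 = 21.

May 21, 1998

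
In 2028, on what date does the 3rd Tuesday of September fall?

19 September 2028

September 2028 begins on a Friday, so the first Tuesday is September 5 (4 days later).
The 3rd Tuesday is 2 weeks later: 5 + 14 = 19.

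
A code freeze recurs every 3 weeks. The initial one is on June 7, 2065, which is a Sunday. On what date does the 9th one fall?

November 22, 2065

The 9th occurrence is 8 intervals after the first: 8 × 21 = 168 days after June 7, 2065.
June has 30 days — 23 days to the end of June leaves 145.
July has 31 days (114 left).
August has 31 days (83 left).
September has 30 days (53 left).
October has 31 days (22 left).
22 days into November → November 22, 2065.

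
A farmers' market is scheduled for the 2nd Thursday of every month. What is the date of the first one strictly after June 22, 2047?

July 11, 2047

June 2047 starts on a Saturday; its first Thursday is the 6th, so the 2nd Thursday is the 13th — June 13, 2047.
That is not after June 22, 2047, so look at July 2047.
July 2047 starts on a Monday; its first Thursday is the 4th, so the 2nd Thursday is the 11th — July 11, 2047.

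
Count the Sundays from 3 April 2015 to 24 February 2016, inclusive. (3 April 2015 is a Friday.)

47

3 April 2015 is a Friday; the first Sunday on or after it is 5 April 2015 (2 days later).
From 5 April 2015 to 24 February 2016: 25 + 31 + 30 + 31 + 31 + 30 + 31 + 30 + 31 + 31 + 24 = 325 days (rest of April, May, June, July, August, September, October, November, December, January, February).
325 ÷ 7 = 46 full weeks with remainder 3, so 46 more Sundays after the first → 47.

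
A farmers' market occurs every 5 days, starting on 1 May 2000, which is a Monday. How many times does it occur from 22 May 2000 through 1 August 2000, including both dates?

14

Occurrences land 5·i days after 1 May 2000 for i = 0, 1, 2, …
22 May 2000 is 21 days after the start; 21 ÷ 5 = 4 remainder 1; since the remainder is 1, round up to i = 5. First occurrence in the window: #6 on 26 May 2000 (5×5 = 25 days in).
1 August 2000 is 92 days after the start; 92 ÷ 5 = 18 remainder 2. Last occurrence in the window: #19 on 30 July 2000.
Occurrences #6 through #19: 14 in total.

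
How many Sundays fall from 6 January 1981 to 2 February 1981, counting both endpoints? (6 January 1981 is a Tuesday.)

4

6 January 1981 is a Tuesday; the first Sunday on or after it is 11 January 1981 (5 days later).
From 11 January 1981 to 2 February 1981: 20 + 2 = 22 days (rest of January, February).
22 ÷ 7 = 3 full weeks with remainder 1, so 3 more Sundays after the first → 4.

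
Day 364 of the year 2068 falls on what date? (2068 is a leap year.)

29 December 2068

January has 31 days (364 − 31 = 333 remain).
February has 29 days (333 − 29 = 304 remain).
March has 31 days (304 − 31 = 273 remain).
April has 30 days (273 − 30 = 243 remain).
May has 31 days (243 − 31 = 212 remain).
June has 30 days (212 − 30 = 182 remain).
July has 31 days (182 − 31 = 151 remain).
August has 31 days (151 − 31 = 120 remain).
September has 30 days (120 − 30 = 90 remain).
October has 31 days (90 − 31 = 59 remain).
November has 30 days (59 − 30 = 29 remain).
29 into December → December 29.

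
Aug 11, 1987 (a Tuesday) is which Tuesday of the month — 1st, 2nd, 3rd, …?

2nd

Day 11 falls in week ⌈11/7⌉ of the month.
Days 1–7 hold the 1st Tuesday, 8–14 the 2nd, 15–21 the 3rd, 22–28 the 4th, 29–31 the 5th.
11 is in the range for the 2nd.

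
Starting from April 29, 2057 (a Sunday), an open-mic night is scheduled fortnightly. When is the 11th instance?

The 11th occurrence is 10 intervals after the first: 10 × 14 = 140 days after April 29, 2057.
April has 30 days — 1 day to the end of April leaves 139.
May has 31 days (108 left).
June has 30 days (78 left).
July has 31 days (47 left).
August has 31 days (16 left).
16 days into September → September 16, 2057.

September 16, 2057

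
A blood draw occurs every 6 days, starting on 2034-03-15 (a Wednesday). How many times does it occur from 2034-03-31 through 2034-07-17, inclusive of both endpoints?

18

Occurrences land 6·i days after 2034-03-15 for i = 0, 1, 2, …
2034-03-31 is 16 days after the start; 16 ÷ 6 = 2 remainder 4; since the remainder is 4, round up to i = 3. First occurrence in the window: #4 on 2034-04-02 (3×6 = 18 days in).
2034-07-17 is 124 days after the start; 124 ÷ 6 = 20 remainder 4. Last occurrence in the window: #21 on 2034-07-13.
Occurrences #4 through #21: 18 in total.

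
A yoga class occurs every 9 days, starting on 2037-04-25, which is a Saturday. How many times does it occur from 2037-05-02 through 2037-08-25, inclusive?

Occurrences land 9·i days after 2037-04-25 for i = 0, 1, 2, …
2037-05-02 is 7 days after the start; 7 ÷ 9 = 0 remainder 7; since the remainder is 7, round up to i = 1. First occurrence in the window: #2 on 2037-05-04 (1×9 = 9 days in).
2037-08-25 is 122 days after the start; 122 ÷ 9 = 13 remainder 5. Last occurrence in the window: #14 on 2037-08-20.
Occurrences #2 through #14: 13 in total.

13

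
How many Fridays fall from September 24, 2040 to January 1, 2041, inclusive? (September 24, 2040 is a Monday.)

September 24, 2040 is a Monday; the first Friday on or after it is September 28, 2040 (4 days later).
From September 28, 2040 to January 1, 2041: 2 + 31 + 30 + 31 + 1 = 95 days (rest of September, October, November, December, January).
95 ÷ 7 = 13 full weeks with remainder 4, so 13 more Fridays after the first → 14.

14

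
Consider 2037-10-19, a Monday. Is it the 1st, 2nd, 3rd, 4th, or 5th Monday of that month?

Day 19 falls in week ⌈19/7⌉ of the month.
Days 1–7 hold the 1st Monday, 8–14 the 2nd, 15–21 the 3rd, 22–28 the 4th, 29–31 the 5th.
19 is in the range for the 3rd.

3rd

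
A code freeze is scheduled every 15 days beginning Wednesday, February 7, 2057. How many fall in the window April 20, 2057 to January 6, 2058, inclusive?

Occurrences land 15·i days after February 7, 2057 for i = 0, 1, 2, …
April 20, 2057 is 72 days after the start; 72 ÷ 15 = 4 remainder 12; since the remainder is 12, round up to i = 5. First occurrence in the window: #6 on April 23, 2057 (5×15 = 75 days in).
January 6, 2058 is 333 days after the start; 333 ÷ 15 = 22 remainder 3. Last occurrence in the window: #23 on January 3, 2058.
Occurrences #6 through #23: 18 in total.

18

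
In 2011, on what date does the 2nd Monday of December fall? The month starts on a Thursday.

December 2011 begins on a Thursday, so the first Monday is December 5 (4 days later).
The 2nd Monday is 1 weeks later: 5 + 7 = 12.

2011-12-12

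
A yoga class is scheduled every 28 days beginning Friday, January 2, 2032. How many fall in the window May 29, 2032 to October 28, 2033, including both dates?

Occurrences land 28·i days after January 2, 2032 for i = 0, 1, 2, …
May 29, 2032 is 148 days after the start; 148 ÷ 28 = 5 remainder 8; since the remainder is 8, round up to i = 6. First occurrence in the window: #7 on June 18, 2032 (6×28 = 168 days in).
October 28, 2033 is 665 days after the start; 665 ÷ 28 = 23 remainder 21. Last occurrence in the window: #24 on October 7, 2033.
Occurrences #7 through #24: 18 in total.

18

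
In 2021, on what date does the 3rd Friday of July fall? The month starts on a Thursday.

July 2021 begins on a Thursday, so the first Friday is July 2 (1 day later).
The 3rd Friday is 2 weeks later: 2 + 14 = 16.

July 16, 2021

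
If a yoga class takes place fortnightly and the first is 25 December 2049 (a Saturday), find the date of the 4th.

The 4th occurrence is 3 intervals after the first: 3 × 14 = 42 days after 25 December 2049.
December has 31 days — 6 days to the end of December leaves 36.
January has 31 days (5 left).
5 days into February → 5 February 2050.

5 February 2050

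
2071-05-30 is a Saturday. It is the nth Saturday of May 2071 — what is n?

Day 30 falls in week ⌈30/7⌉ of the month.
Days 1–7 hold the 1st Saturday, 8–14 the 2nd, 15–21 the 3rd, 22–28 the 4th, 29–31 the 5th.
30 is in the range for the 5th.

5th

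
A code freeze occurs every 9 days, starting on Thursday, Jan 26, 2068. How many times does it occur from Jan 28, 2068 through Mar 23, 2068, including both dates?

Occurrences land 9·i days after Jan 26, 2068 for i = 0, 1, 2, …
Jan 28, 2068 is 2 days after the start; 2 ÷ 9 = 0 remainder 2; since the remainder is 2, round up to i = 1. First occurrence in the window: #2 on Feb 4, 2068 (1×9 = 9 days in).
Mar 23, 2068 is 57 days after the start; 57 ÷ 9 = 6 remainder 3. Last occurrence in the window: #7 on Mar 20, 2068.
Occurrences #2 through #7: 6 in total.

6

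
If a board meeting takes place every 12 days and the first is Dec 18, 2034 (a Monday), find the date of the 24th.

Sep 20, 2035

The 24th occurrence is 23 intervals after the first: 23 × 12 = 276 days after Dec 18, 2034.
Dec has 31 days — 13 days to the end of Dec leaves 263.
Jan has 31 days (232 left).
Feb has 28 days (204 left).
Mar has 31 days (173 left).
Apr has 30 days (143 left).
May has 31 days (112 left).
Jun has 30 days (82 left).
Jul has 31 days (51 left).
Aug has 31 days (20 left).
20 days into Sep → Sep 20, 2035.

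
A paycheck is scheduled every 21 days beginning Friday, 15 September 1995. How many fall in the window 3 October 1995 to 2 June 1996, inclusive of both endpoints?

12

Occurrences land 21·i days after 15 September 1995 for i = 0, 1, 2, …
3 October 1995 is 18 days after the start; 18 ÷ 21 = 0 remainder 18; since the remainder is 18, round up to i = 1. First occurrence in the window: #2 on 6 October 1995 (1×21 = 21 days in).
2 June 1996 is 261 days after the start; 261 ÷ 21 = 12 remainder 9. Last occurrence in the window: #13 on 24 May 1996.
Occurrences #2 through #13: 12 in total.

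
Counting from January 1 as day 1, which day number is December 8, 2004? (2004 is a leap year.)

343

Days in months before December: 31 + 29 + 31 + 30 + 31 + 30 + 31 + 31 + 30 + 31 + 30 = 335.
Plus 8 days into December → day 343.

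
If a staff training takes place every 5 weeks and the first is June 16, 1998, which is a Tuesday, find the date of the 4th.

September 29, 1998

The 4th occurrence is 3 intervals after the first: 3 × 35 = 105 days after June 16, 1998.
June has 30 days — 14 days to the end of June leaves 91.
July has 31 days (60 left).
August has 31 days (29 left).
29 days into September → September 29, 1998.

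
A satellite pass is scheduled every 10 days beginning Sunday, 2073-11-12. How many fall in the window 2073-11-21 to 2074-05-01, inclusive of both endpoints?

Occurrences land 10·i days after 2073-11-12 for i = 0, 1, 2, …
2073-11-21 is 9 days after the start; 9 ÷ 10 = 0 remainder 9; since the remainder is 9, round up to i = 1. First occurrence in the window: #2 on 2073-11-22 (1×10 = 10 days in).
2074-05-01 is 170 days after the start; 170 ÷ 10 = 17 remainder 0. Last occurrence in the window: #18 on 2074-05-01.
Occurrences #2 through #18: 17 in total.

17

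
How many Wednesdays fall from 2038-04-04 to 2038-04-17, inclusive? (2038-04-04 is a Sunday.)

2

2038-04-04 is a Sunday; the first Wednesday on or after it is 2038-04-07 (3 days later).
From 2038-04-07 to 2038-04-17 is 17 − 7 = 10 days.
10 ÷ 7 = 1 full weeks with remainder 3, so 1 more Wednesdays after the first → 2.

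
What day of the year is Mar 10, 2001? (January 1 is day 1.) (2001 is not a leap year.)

69

Days in months before Mar: 31 + 28 = 59.
Plus 10 days into Mar → day 69.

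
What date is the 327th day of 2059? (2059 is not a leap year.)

23 November 2059

January has 31 days (327 − 31 = 296 remain).
February has 28 days (296 − 28 = 268 remain).
March has 31 days (268 − 31 = 237 remain).
April has 30 days (237 − 30 = 207 remain).
May has 31 days (207 − 31 = 176 remain).
June has 30 days (176 − 30 = 146 remain).
July has 31 days (146 − 31 = 115 remain).
August has 31 days (115 − 31 = 84 remain).
September has 30 days (84 − 30 = 54 remain).
October has 31 days (54 − 31 = 23 remain).
23 into November → November 23.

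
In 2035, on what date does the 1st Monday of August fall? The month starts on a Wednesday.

August 2035 begins on a Wednesday, so the first Monday is August 6 (5 days later).

2035-08-06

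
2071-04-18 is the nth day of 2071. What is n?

Days in months before April: 31 + 28 + 31 = 90.
Plus 18 days into April → day 108.

108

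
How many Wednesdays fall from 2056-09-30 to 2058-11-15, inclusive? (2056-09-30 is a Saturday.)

2056-09-30 is a Saturday; the first Wednesday on or after it is 2056-10-04 (4 days later).
From 2056-10-04 to 2058-11-15: 88 + 365 + 319 = 772 days (rest of 2056, 2057, to 2058-11-15 in 2058).
772 ÷ 7 = 110 full weeks with remainder 2, so 110 more Wednesdays after the first → 111.

111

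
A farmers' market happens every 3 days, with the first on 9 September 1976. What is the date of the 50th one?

3 February 1977

The 50th occurrence is 49 intervals after the first: 49 × 3 = 147 days after 9 September 1976.
September has 30 days — 21 days to the end of September leaves 126.
October has 31 days (95 left).
November has 30 days (65 left).
December has 31 days (34 left).
January has 31 days (3 left).
3 days into February → 3 February 1977.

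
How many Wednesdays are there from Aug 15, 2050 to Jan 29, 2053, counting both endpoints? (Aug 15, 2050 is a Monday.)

Aug 15, 2050 is a Monday; the first Wednesday on or after it is Aug 17, 2050 (2 days later).
From Aug 17, 2050 to Jan 29, 2053: 136 + 365 + 366 + 29 = 896 days (rest of 2050, 2051, 2052, to Jan 29, 2053 in 2053).
896 ÷ 7 = 128 full weeks with remainder 0, so 128 more Wednesdays after the first → 129.

129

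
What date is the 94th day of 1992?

3 April 1992

January has 31 days (94 − 31 = 63 remain).
February has 29 days (63 − 29 = 34 remain).
March has 31 days (34 − 31 = 3 remain).
3 into April → April 3.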